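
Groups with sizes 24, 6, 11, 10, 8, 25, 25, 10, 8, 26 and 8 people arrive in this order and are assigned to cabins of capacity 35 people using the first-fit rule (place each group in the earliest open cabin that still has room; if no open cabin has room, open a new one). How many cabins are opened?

  24 → cabin 1 (new)  [load 24/35]
  6 → cabin 1  [load 30/35]
  11 → cabin 2 (new)  [load 11/35]
  10 → cabin 2  [load 21/35]
  8 → cabin 2  [load 29/35]
  25 → cabin 3 (new)  [load 25/35]
  25 → cabin 4 (new)  [load 25/35]
  10 → cabin 3  [load 35/35]
  8 → cabin 4  [load 33/35]
  26 → cabin 5 (new)  [load 26/35]
  8 → cabin 5  [load 34/35]
5 cabins opened.

5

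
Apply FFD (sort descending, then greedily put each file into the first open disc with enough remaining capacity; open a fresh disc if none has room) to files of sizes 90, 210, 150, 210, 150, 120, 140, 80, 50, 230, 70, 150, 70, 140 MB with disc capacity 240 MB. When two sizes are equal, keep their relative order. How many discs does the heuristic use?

9

Sorted descending: 230, 210, 210, 150, 150, 150, 140, 140, 120, 90, 80, 70, 70, 50.
  230 → disc 1 (new)  [load 230/240]
  210 → disc 2 (new)  [load 210/240]
  210 → disc 3 (new)  [load 210/240]
  150 → disc 4 (new)  [load 150/240]
  150 → disc 5 (new)  [load 150/240]
  150 → disc 6 (new)  [load 150/240]
  140 → disc 7 (new)  [load 140/240]
  140 → disc 8 (new)  [load 140/240]
  120 → disc 9 (new)  [load 120/240]
  90 → disc 4  [load 240/240]
  80 → disc 5  [load 230/240]
  70 → disc 6  [load 220/240]
  70 → disc 7  [load 210/240]
  50 → disc 8  [load 190/240]
9 discs opened.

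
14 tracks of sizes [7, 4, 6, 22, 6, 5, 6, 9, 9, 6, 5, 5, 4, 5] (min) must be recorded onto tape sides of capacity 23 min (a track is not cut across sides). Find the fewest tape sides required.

5

Total = 22 + 9 + 9 + 7 + 6 + 6 + 6 + 6 + 5 + 5 + 5 + 5 + 4 + 4 = 99 min.
Lower bound: ⌈99/23⌉ = 5 tape sides.
A packing using 5 tape sides:
  side 1: 22 = 22
  side 2: 9 + 9 + 5 = 23
  side 3: 7 + 6 + 6 + 4 = 23
  side 4: 6 + 6 + 5 + 5 = 22
  side 5: 5 + 4 = 9
This matches the lower bound, so 5 is optimal.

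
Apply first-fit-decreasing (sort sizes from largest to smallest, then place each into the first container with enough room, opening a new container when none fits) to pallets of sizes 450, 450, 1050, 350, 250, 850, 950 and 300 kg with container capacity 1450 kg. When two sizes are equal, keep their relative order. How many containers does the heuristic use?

4

Sorted descending: 1050, 950, 850, 450, 450, 350, 300, 250.
  1050 → container 1 (new)  [load 1050/1450]
  950 → container 2 (new)  [load 950/1450]
  850 → container 3 (new)  [load 850/1450]
  450 → container 2  [load 1400/1450]
  450 → container 3  [load 1300/1450]
  350 → container 1  [load 1400/1450]
  300 → container 4 (new)  [load 300/1450]
  250 → container 4  [load 550/1450]
4 containers opened.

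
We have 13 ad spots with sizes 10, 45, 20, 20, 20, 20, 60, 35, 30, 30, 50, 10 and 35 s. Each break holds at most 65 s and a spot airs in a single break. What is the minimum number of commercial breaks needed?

7

Total = 60 + 50 + 45 + 35 + 35 + 30 + 30 + 20 + 20 + 20 + 20 + 10 + 10 = 385 s.
Lower bound: ⌈385/65⌉ = 6 commercial breaks.
A packing using 7 commercial breaks:
  break 1: 60 = 60
  break 2: 50 + 10 = 60
  break 3: 45 + 20 = 65
  break 4: 35 + 30 = 65
  break 5: 35 + 30 = 65
  break 6: 20 + 20 + 20 = 60
  break 7: 10 = 10
No arrangement into 6 commercial breaks stays within capacity, so 7 is optimal.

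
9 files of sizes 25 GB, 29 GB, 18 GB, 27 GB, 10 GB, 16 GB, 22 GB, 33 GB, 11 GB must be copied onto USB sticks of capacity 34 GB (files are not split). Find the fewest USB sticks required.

Total = 33 + 29 + 27 + 25 + 22 + 18 + 16 + 11 + 10 = 191 GB.
Lower bound: ⌈191/34⌉ = 6 USB sticks.
A packing using 7 USB sticks:
  USB stick 1: 33 = 33
  USB stick 2: 29 = 29
  USB stick 3: 27 = 27
  USB stick 4: 25 = 25
  USB stick 5: 22 + 11 = 33
  USB stick 6: 18 + 16 = 34
  USB stick 7: 10 = 10
No arrangement into 6 USB sticks stays within capacity, so 7 is optimal.

7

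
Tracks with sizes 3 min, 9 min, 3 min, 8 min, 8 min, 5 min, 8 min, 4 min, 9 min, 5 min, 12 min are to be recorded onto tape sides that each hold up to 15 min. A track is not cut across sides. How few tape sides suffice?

Total = 12 + 9 + 9 + 8 + 8 + 8 + 5 + 5 + 4 + 3 + 3 = 74 min.
Lower bound: ⌈74/15⌉ = 5 tape sides.
Also, 6 tracks each exceed 15/2 min, and no two of those can share a side, so at least 6 tape sides are needed.
A packing using 6 tape sides:
  side 1: 12 + 3 = 15
  side 2: 9 + 5 = 14
  side 3: 9 + 5 = 14
  side 4: 8 + 4 + 3 = 15
  side 5: 8 = 8
  side 6: 8 = 8
This matches the lower bound, so 6 is optimal.

6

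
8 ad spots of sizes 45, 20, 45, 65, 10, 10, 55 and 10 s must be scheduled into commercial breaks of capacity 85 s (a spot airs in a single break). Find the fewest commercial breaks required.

Total = 65 + 55 + 45 + 45 + 20 + 10 + 10 + 10 = 260 s.
Lower bound: ⌈260/85⌉ = 4 commercial breaks.
A packing using 4 commercial breaks:
  break 1: 65 + 20 = 85
  break 2: 55 + 10 + 10 + 10 = 85
  break 3: 45 = 45
  break 4: 45 = 45
This matches the lower bound, so 4 is optimal.

4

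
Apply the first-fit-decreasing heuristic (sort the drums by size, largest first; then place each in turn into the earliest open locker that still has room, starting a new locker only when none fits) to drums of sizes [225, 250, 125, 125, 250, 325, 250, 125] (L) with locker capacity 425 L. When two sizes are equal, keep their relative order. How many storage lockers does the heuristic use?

5

Sorted descending: 325, 250, 250, 250, 225, 125, 125, 125.
  325 → locker 1 (new)  [load 325/425]
  250 → locker 2 (new)  [load 250/425]
  250 → locker 3 (new)  [load 250/425]
  250 → locker 4 (new)  [load 250/425]
  225 → locker 5 (new)  [load 225/425]
  125 → locker 2  [load 375/425]
  125 → locker 3  [load 375/425]
  125 → locker 4  [load 375/425]
5 storage lockers opened.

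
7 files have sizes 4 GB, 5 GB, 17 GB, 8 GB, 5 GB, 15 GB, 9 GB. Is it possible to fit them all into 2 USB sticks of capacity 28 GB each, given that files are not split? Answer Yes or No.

No

Total = 63 GB; ⌈63/28⌉ = 3.
At least 3 USB sticks are required, but only 2 are allowed.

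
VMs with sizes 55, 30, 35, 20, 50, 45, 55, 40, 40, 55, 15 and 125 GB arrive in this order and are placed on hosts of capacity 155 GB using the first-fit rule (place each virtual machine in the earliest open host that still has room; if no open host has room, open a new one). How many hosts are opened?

  55 → host 1 (new)  [load 55/155]
  30 → host 1  [load 85/155]
  35 → host 1  [load 120/155]
  20 → host 1  [load 140/155]
  50 → host 2 (new)  [load 50/155]
  45 → host 2  [load 95/155]
  55 → host 2  [load 150/155]
  40 → host 3 (new)  [load 40/155]
  40 → host 3  [load 80/155]
  55 → host 3  [load 135/155]
  15 → host 1  [load 155/155]
  125 → host 4 (new)  [load 125/155]
4 hosts opened.

4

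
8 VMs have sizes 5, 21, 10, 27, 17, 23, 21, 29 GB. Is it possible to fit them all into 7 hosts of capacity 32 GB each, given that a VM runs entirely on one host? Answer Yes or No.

A valid assignment using 6 hosts:
  host 1: 29 = 29
  host 2: 27 + 5 = 32
  host 3: 23 = 23
  host 4: 21 + 10 = 31
  host 5: 21 = 21
  host 6: 17 = 17
That uses only 6 ≤ 7, so 7 hosts are enough.

Yes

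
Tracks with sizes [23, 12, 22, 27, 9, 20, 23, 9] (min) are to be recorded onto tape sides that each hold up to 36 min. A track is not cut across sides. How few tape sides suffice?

5

Total = 27 + 23 + 23 + 22 + 20 + 12 + 9 + 9 = 145 min.
Lower bound: ⌈145/36⌉ = 5 tape sides.
A packing using 5 tape sides:
  side 1: 27 + 9 = 36
  side 2: 23 + 12 = 35
  side 3: 23 + 9 = 32
  side 4: 22 = 22
  side 5: 20 = 20
This matches the lower bound, so 5 is optimal.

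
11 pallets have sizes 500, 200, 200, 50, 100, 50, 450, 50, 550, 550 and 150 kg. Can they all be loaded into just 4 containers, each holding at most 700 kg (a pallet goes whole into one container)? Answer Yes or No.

Total = 2850 kg; ⌈2850/700⌉ = 5.
At least 5 containers are required, but only 4 are allowed.

No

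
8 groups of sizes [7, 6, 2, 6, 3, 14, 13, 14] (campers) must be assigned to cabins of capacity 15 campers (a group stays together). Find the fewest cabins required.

Total = 14 + 14 + 13 + 7 + 6 + 6 + 3 + 2 = 65 campers.
Lower bound: ⌈65/15⌉ = 5 cabins.
A packing using 5 cabins:
  cabin 1: 14 = 14
  cabin 2: 14 = 14
  cabin 3: 13 + 2 = 15
  cabin 4: 7 + 6 = 13
  cabin 5: 6 + 3 = 9
This matches the lower bound, so 5 is optimal.

5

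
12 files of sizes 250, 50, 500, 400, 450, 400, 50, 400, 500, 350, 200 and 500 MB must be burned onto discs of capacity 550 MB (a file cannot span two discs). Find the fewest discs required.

Total = 500 + 500 + 500 + 450 + 400 + 400 + 400 + 350 + 250 + 200 + 50 + 50 = 4050 MB.
Lower bound: ⌈4050/550⌉ = 8 discs.
A packing using 9 discs:
  disc 1: 500 + 50 = 550
  disc 2: 500 + 50 = 550
  disc 3: 500 = 500
  disc 4: 450 = 450
  disc 5: 400 = 400
  disc 6: 400 = 400
  disc 7: 400 = 400
  disc 8: 350 + 200 = 550
  disc 9: 250 = 250
No arrangement into 8 discs stays within capacity, so 9 is optimal.

9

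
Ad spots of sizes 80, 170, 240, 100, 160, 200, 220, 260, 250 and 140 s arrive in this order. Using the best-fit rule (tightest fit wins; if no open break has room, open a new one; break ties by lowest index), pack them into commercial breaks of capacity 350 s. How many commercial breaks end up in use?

7

  80 → break 1 (new)  [load 80/350]
  170 → break 1  [load 250/350]
  240 → break 2 (new)  [load 240/350]
  100 → break 1  [load 350/350]
  160 → break 3 (new)  [load 160/350]
  200 → break 4 (new)  [load 200/350]
  220 → break 5 (new)  [load 220/350]
  260 → break 6 (new)  [load 260/350]
  250 → break 7 (new)  [load 250/350]
  140 → break 4  [load 340/350]
7 commercial breaks opened.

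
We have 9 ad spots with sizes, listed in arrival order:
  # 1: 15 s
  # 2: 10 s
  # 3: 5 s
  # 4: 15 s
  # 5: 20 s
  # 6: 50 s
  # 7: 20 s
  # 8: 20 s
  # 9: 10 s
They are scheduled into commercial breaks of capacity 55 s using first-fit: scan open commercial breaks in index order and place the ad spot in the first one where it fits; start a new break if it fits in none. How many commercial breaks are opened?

  15 → break 1 (new)  [load 15/55]
  10 → break 1  [load 25/55]
  5 → break 1  [load 30/55]
  15 → break 1  [load 45/55]
  20 → break 2 (new)  [load 20/55]
  50 → break 3 (new)  [load 50/55]
  20 → break 2  [load 40/55]
  20 → break 4 (new)  [load 20/55]
  10 → break 1  [load 55/55]
4 commercial breaks opened.

4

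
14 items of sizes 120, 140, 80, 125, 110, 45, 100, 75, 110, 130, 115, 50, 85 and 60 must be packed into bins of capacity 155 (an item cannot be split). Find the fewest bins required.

10

Total = 140 + 130 + 125 + 120 + 115 + 110 + 110 + 100 + 85 + 80 + 75 + 60 + 50 + 45 = 1345.
Lower bound: ⌈1345/155⌉ = 9 bins.
Also, 10 items each exceed 155/2, and no two of those can share a bin, so at least 10 bins are needed.
A packing using 10 bins:
  bin 1: 140 = 140
  bin 2: 130 = 130
  bin 3: 125 = 125
  bin 4: 120 = 120
  bin 5: 115 = 115
  bin 6: 110 + 45 = 155
  bin 7: 110 = 110
  bin 8: 100 + 50 = 150
  bin 9: 85 + 60 = 145
  bin 10: 80 + 75 = 155
This matches the lower bound, so 10 is optimal.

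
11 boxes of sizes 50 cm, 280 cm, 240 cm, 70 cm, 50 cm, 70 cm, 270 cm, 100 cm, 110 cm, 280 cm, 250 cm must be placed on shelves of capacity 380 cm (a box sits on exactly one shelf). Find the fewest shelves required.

Total = 280 + 280 + 270 + 250 + 240 + 110 + 100 + 70 + 70 + 50 + 50 = 1770 cm.
Lower bound: ⌈1770/380⌉ = 5 shelves.
A packing using 5 shelves:
  shelf 1: 280 + 100 = 380
  shelf 2: 280 + 70 = 350
  shelf 3: 270 + 110 = 380
  shelf 4: 250 + 70 + 50 = 370
  shelf 5: 240 + 50 = 290
This matches the lower bound, so 5 is optimal.

5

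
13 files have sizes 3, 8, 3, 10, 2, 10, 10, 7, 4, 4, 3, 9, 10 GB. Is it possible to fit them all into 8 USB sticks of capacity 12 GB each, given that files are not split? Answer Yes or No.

A valid assignment using 8 USB sticks:
  USB stick 1: 10 + 2 = 12
  USB stick 2: 10 = 10
  USB stick 3: 10 = 10
  USB stick 4: 10 = 10
  USB stick 5: 9 + 3 = 12
  USB stick 6: 8 + 4 = 12
  USB stick 7: 7 + 4 = 11
  USB stick 8: 3 + 3 = 6
Every load is within 12 GB, so 8 USB sticks suffice.

Yes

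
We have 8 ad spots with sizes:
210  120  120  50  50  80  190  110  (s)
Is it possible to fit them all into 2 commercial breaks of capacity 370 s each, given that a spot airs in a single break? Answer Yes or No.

Total = 930 s; ⌈930/370⌉ = 3.
At least 3 commercial breaks are required, but only 2 are allowed.

No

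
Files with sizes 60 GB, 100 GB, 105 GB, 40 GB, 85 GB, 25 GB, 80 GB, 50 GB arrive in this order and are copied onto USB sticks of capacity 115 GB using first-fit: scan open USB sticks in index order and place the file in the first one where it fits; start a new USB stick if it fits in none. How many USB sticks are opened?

6

  60 → USB stick 1 (new)  [load 60/115]
  100 → USB stick 2 (new)  [load 100/115]
  105 → USB stick 3 (new)  [load 105/115]
  40 → USB stick 1  [load 100/115]
  85 → USB stick 4 (new)  [load 85/115]
  25 → USB stick 4  [load 110/115]
  80 → USB stick 5 (new)  [load 80/115]
  50 → USB stick 6 (new)  [load 50/115]
6 USB sticks opened.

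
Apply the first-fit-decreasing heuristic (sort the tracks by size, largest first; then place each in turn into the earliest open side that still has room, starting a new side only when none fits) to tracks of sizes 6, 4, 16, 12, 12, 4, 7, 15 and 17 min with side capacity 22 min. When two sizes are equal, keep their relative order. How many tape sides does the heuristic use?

Sorted descending: 17, 16, 15, 12, 12, 7, 6, 4, 4.
  17 → side 1 (new)  [load 17/22]
  16 → side 2 (new)  [load 16/22]
  15 → side 3 (new)  [load 15/22]
  12 → side 4 (new)  [load 12/22]
  12 → side 5 (new)  [load 12/22]
  7 → side 3  [load 22/22]
  6 → side 2  [load 22/22]
  4 → side 1  [load 21/22]
  4 → side 4  [load 16/22]
5 tape sides opened.

5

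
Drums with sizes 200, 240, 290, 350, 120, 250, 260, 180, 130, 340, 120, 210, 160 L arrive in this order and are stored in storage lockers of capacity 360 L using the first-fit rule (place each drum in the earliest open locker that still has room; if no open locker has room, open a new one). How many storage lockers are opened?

10

  200 → locker 1 (new)  [load 200/360]
  240 → locker 2 (new)  [load 240/360]
  290 → locker 3 (new)  [load 290/360]
  350 → locker 4 (new)  [load 350/360]
  120 → locker 1  [load 320/360]
  250 → locker 5 (new)  [load 250/360]
  260 → locker 6 (new)  [load 260/360]
  180 → locker 7 (new)  [load 180/360]
  130 → locker 7  [load 310/360]
  340 → locker 8 (new)  [load 340/360]
  120 → locker 2  [load 360/360]
  210 → locker 9 (new)  [load 210/360]
  160 → locker 10 (new)  [load 160/360]
10 storage lockers opened.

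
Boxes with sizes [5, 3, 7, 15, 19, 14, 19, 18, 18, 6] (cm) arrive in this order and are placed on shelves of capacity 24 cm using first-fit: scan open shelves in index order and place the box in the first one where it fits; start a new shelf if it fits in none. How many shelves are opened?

7

  5 → shelf 1 (new)  [load 5/24]
  3 → shelf 1  [load 8/24]
  7 → shelf 1  [load 15/24]
  15 → shelf 2 (new)  [load 15/24]
  19 → shelf 3 (new)  [load 19/24]
  14 → shelf 4 (new)  [load 14/24]
  19 → shelf 5 (new)  [load 19/24]
  18 → shelf 6 (new)  [load 18/24]
  18 → shelf 7 (new)  [load 18/24]
  6 → shelf 1  [load 21/24]
7 shelves opened.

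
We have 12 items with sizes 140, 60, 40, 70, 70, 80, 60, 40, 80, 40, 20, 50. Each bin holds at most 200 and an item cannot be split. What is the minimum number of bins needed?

4

Total = 140 + 80 + 80 + 70 + 70 + 60 + 60 + 50 + 40 + 40 + 40 + 20 = 750.
Lower bound: ⌈750/200⌉ = 4 bins.
A packing using 4 bins:
  bin 1: 140 + 60 = 200
  bin 2: 80 + 80 + 40 = 200
  bin 3: 70 + 70 + 60 = 200
  bin 4: 50 + 40 + 40 + 20 = 150
This matches the lower bound, so 4 is optimal.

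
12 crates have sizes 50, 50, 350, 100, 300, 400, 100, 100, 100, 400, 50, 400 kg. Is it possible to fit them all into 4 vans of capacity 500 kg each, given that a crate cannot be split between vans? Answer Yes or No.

No

Total = 2400 kg; ⌈2400/500⌉ = 5.
At least 5 vans are required, but only 4 are allowed.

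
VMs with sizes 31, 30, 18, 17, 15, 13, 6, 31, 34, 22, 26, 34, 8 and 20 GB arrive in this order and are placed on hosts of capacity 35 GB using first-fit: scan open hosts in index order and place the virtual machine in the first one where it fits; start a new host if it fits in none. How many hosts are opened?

  31 → host 1 (new)  [load 31/35]
  30 → host 2 (new)  [load 30/35]
  18 → host 3 (new)  [load 18/35]
  17 → host 3  [load 35/35]
  15 → host 4 (new)  [load 15/35]
  13 → host 4  [load 28/35]
  6 → host 4  [load 34/35]
  31 → host 5 (new)  [load 31/35]
  34 → host 6 (new)  [load 34/35]
  22 → host 7 (new)  [load 22/35]
  26 → host 8 (new)  [load 26/35]
  34 → host 9 (new)  [load 34/35]
  8 → host 7  [load 30/35]
  20 → host 10 (new)  [load 20/35]
10 hosts opened.

10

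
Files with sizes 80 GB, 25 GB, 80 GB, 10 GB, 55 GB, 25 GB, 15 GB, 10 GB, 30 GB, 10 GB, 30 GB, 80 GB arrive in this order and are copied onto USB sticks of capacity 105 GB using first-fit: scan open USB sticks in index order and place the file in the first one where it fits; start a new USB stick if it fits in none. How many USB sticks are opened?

  80 → USB stick 1 (new)  [load 80/105]
  25 → USB stick 1  [load 105/105]
  80 → USB stick 2 (new)  [load 80/105]
  10 → USB stick 2  [load 90/105]
  55 → USB stick 3 (new)  [load 55/105]
  25 → USB stick 3  [load 80/105]
  15 → USB stick 2  [load 105/105]
  10 → USB stick 3  [load 90/105]
  30 → USB stick 4 (new)  [load 30/105]
  10 → USB stick 3  [load 100/105]
  30 → USB stick 4  [load 60/105]
  80 → USB stick 5 (new)  [load 80/105]
5 USB sticks opened.

5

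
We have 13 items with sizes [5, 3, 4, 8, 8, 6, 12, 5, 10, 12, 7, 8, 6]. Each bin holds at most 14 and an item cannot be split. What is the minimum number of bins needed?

Total = 12 + 12 + 10 + 8 + 8 + 8 + 7 + 6 + 6 + 5 + 5 + 4 + 3 = 94.
Lower bound: ⌈94/14⌉ = 7 bins.
A packing using 8 bins:
  bin 1: 12 = 12
  bin 2: 12 = 12
  bin 3: 10 + 4 = 14
  bin 4: 8 + 6 = 14
  bin 5: 8 + 6 = 14
  bin 6: 8 + 5 = 13
  bin 7: 7 + 5 = 12
  bin 8: 3 = 3
No arrangement into 7 bins stays within capacity, so 8 is optimal.

8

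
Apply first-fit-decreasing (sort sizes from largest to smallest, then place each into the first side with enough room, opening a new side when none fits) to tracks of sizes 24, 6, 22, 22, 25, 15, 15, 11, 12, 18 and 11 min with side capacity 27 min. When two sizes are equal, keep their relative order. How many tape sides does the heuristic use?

8

Sorted descending: 25, 24, 22, 22, 18, 15, 15, 12, 11, 11, 6.
  25 → side 1 (new)  [load 25/27]
  24 → side 2 (new)  [load 24/27]
  22 → side 3 (new)  [load 22/27]
  22 → side 4 (new)  [load 22/27]
  18 → side 5 (new)  [load 18/27]
  15 → side 6 (new)  [load 15/27]
  15 → side 7 (new)  [load 15/27]
  12 → side 6  [load 27/27]
  11 → side 7  [load 26/27]
  11 → side 8 (new)  [load 11/27]
  6 → side 5  [load 24/27]
8 tape sides opened.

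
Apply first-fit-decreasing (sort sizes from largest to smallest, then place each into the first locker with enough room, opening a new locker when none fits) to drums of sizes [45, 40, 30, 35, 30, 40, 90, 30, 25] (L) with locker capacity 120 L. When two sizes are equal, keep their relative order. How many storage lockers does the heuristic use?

4

Sorted descending: 90, 45, 40, 40, 35, 30, 30, 30, 25.
  90 → locker 1 (new)  [load 90/120]
  45 → locker 2 (new)  [load 45/120]
  40 → locker 2  [load 85/120]
  40 → locker 3 (new)  [load 40/120]
  35 → locker 2  [load 120/120]
  30 → locker 1  [load 120/120]
  30 → locker 3  [load 70/120]
  30 → locker 3  [load 100/120]
  25 → locker 4 (new)  [load 25/120]
4 storage lockers opened.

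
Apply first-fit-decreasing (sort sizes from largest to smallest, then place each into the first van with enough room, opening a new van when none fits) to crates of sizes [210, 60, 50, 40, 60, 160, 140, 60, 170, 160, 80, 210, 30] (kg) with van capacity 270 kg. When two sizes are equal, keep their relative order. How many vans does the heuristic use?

Sorted descending: 210, 210, 170, 160, 160, 140, 80, 60, 60, 60, 50, 40, 30.
  210 → van 1 (new)  [load 210/270]
  210 → van 2 (new)  [load 210/270]
  170 → van 3 (new)  [load 170/270]
  160 → van 4 (new)  [load 160/270]
  160 → van 5 (new)  [load 160/270]
  140 → van 6 (new)  [load 140/270]
  80 → van 3  [load 250/270]
  60 → van 1  [load 270/270]
  60 → van 2  [load 270/270]
  60 → van 4  [load 220/270]
  50 → van 4  [load 270/270]
  40 → van 5  [load 200/270]
  30 → van 5  [load 230/270]
6 vans opened.

6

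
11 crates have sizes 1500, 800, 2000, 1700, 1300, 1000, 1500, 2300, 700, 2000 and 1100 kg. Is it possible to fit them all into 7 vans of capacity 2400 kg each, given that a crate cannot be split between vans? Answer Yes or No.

Total = 15900 kg; ⌈15900/2400⌉ = 7.
The bound of 7 does not rule out 7, but exhaustive search shows no assignment into 7 vans of capacity 2400 kg exists — the minimum is 8.

No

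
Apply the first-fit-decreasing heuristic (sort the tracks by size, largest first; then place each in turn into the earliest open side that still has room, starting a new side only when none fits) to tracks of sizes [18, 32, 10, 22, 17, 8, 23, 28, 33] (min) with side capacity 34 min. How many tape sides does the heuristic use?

Sorted descending: 33, 32, 28, 23, 22, 18, 17, 10, 8.
  33 → side 1 (new)  [load 33/34]
  32 → side 2 (new)  [load 32/34]
  28 → side 3 (new)  [load 28/34]
  23 → side 4 (new)  [load 23/34]
  22 → side 5 (new)  [load 22/34]
  18 → side 6 (new)  [load 18/34]
  17 → side 7 (new)  [load 17/34]
  10 → side 4  [load 33/34]
  8 → side 5  [load 30/34]
7 tape sides opened.

7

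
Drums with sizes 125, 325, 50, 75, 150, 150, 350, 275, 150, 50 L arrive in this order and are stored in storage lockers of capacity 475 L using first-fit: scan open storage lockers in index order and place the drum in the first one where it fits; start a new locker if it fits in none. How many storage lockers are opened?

4

  125 → locker 1 (new)  [load 125/475]
  325 → locker 1  [load 450/475]
  50 → locker 2 (new)  [load 50/475]
  75 → locker 2  [load 125/475]
  150 → locker 2  [load 275/475]
  150 → locker 2  [load 425/475]
  350 → locker 3 (new)  [load 350/475]
  275 → locker 4 (new)  [load 275/475]
  150 → locker 4  [load 425/475]
  50 → locker 2  [load 475/475]
4 storage lockers opened.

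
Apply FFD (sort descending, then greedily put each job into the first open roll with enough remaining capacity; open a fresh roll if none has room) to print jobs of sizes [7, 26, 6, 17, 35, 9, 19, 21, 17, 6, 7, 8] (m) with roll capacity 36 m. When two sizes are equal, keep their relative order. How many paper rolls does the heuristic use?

Sorted descending: 35, 26, 21, 19, 17, 17, 9, 8, 7, 7, 6, 6.
  35 → roll 1 (new)  [load 35/36]
  26 → roll 2 (new)  [load 26/36]
  21 → roll 3 (new)  [load 21/36]
  19 → roll 4 (new)  [load 19/36]
  17 → roll 4  [load 36/36]
  17 → roll 5 (new)  [load 17/36]
  9 → roll 2  [load 35/36]
  8 → roll 3  [load 29/36]
  7 → roll 3  [load 36/36]
  7 → roll 5  [load 24/36]
  6 → roll 5  [load 30/36]
  6 → roll 5  [load 36/36]
5 paper rolls opened.

5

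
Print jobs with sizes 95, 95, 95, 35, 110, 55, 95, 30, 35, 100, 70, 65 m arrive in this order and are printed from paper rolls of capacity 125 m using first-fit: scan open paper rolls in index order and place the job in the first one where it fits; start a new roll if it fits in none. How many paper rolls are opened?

  95 → roll 1 (new)  [load 95/125]
  95 → roll 2 (new)  [load 95/125]
  95 → roll 3 (new)  [load 95/125]
  35 → roll 4 (new)  [load 35/125]
  110 → roll 5 (new)  [load 110/125]
  55 → roll 4  [load 90/125]
  95 → roll 6 (new)  [load 95/125]
  30 → roll 1  [load 125/125]
  35 → roll 4  [load 125/125]
  100 → roll 7 (new)  [load 100/125]
  70 → roll 8 (new)  [load 70/125]
  65 → roll 9 (new)  [load 65/125]
9 paper rolls opened.

9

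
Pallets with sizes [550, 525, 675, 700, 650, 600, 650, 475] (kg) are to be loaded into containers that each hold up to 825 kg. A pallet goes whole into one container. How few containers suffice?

Total = 700 + 675 + 650 + 650 + 600 + 550 + 525 + 475 = 4825 kg.
Lower bound: ⌈4825/825⌉ = 6 containers.
Also, 8 pallets each exceed 825/2 kg, and no two of those can share a container, so at least 8 containers are needed.
A packing using 8 containers:
  container 1: 700 = 700
  container 2: 675 = 675
  container 3: 650 = 650
  container 4: 650 = 650
  container 5: 600 = 600
  container 6: 550 = 550
  container 7: 525 = 525
  container 8: 475 = 475
This matches the lower bound, so 8 is optimal.

8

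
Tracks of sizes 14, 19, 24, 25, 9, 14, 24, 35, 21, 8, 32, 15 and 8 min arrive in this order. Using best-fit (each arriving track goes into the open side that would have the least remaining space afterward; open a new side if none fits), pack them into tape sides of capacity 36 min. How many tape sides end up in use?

  14 → side 1 (new)  [load 14/36]
  19 → side 1  [load 33/36]
  24 → side 2 (new)  [load 24/36]
  25 → side 3 (new)  [load 25/36]
  9 → side 3  [load 34/36]
  14 → side 4 (new)  [load 14/36]
  24 → side 5 (new)  [load 24/36]
  35 → side 6 (new)  [load 35/36]
  21 → side 4  [load 35/36]
  8 → side 2  [load 32/36]
  32 → side 7 (new)  [load 32/36]
  15 → side 8 (new)  [load 15/36]
  8 → side 5  [load 32/36]
8 tape sides opened.

8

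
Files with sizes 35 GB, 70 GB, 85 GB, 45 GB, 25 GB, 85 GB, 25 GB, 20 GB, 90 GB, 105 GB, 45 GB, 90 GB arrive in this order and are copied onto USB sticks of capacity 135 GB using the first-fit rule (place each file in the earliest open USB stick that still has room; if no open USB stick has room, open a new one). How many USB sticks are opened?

6

  35 → USB stick 1 (new)  [load 35/135]
  70 → USB stick 1  [load 105/135]
  85 → USB stick 2 (new)  [load 85/135]
  45 → USB stick 2  [load 130/135]
  25 → USB stick 1  [load 130/135]
  85 → USB stick 3 (new)  [load 85/135]
  25 → USB stick 3  [load 110/135]
  20 → USB stick 3  [load 130/135]
  90 → USB stick 4 (new)  [load 90/135]
  105 → USB stick 5 (new)  [load 105/135]
  45 → USB stick 4  [load 135/135]
  90 → USB stick 6 (new)  [load 90/135]
6 USB sticks opened.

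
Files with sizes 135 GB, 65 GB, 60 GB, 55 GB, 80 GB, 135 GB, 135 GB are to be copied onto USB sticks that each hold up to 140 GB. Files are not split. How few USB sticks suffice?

5

Total = 135 + 135 + 135 + 80 + 65 + 60 + 55 = 665 GB.
Lower bound: ⌈665/140⌉ = 5 USB sticks.
A packing using 5 USB sticks:
  USB stick 1: 135 = 135
  USB stick 2: 135 = 135
  USB stick 3: 135 = 135
  USB stick 4: 80 + 60 = 140
  USB stick 5: 65 + 55 = 120
This matches the lower bound, so 5 is optimal.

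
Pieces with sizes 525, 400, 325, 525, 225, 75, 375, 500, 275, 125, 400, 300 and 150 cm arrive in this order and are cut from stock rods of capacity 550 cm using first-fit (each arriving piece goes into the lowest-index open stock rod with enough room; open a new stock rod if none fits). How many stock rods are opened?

9

  525 → stock rod 1 (new)  [load 525/550]
  400 → stock rod 2 (new)  [load 400/550]
  325 → stock rod 3 (new)  [load 325/550]
  525 → stock rod 4 (new)  [load 525/550]
  225 → stock rod 3  [load 550/550]
  75 → stock rod 2  [load 475/550]
  375 → stock rod 5 (new)  [load 375/550]
  500 → stock rod 6 (new)  [load 500/550]
  275 → stock rod 7 (new)  [load 275/550]
  125 → stock rod 5  [load 500/550]
  400 → stock rod 8 (new)  [load 400/550]
  300 → stock rod 9 (new)  [load 300/550]
  150 → stock rod 7  [load 425/550]
9 stock rods opened.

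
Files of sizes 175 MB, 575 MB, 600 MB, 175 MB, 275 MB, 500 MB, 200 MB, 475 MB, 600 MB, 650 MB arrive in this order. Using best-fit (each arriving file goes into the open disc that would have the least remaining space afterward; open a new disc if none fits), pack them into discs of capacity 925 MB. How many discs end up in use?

6

  175 → disc 1 (new)  [load 175/925]
  575 → disc 1  [load 750/925]
  600 → disc 2 (new)  [load 600/925]
  175 → disc 1  [load 925/925]
  275 → disc 2  [load 875/925]
  500 → disc 3 (new)  [load 500/925]
  200 → disc 3  [load 700/925]
  475 → disc 4 (new)  [load 475/925]
  600 → disc 5 (new)  [load 600/925]
  650 → disc 6 (new)  [load 650/925]
6 discs opened.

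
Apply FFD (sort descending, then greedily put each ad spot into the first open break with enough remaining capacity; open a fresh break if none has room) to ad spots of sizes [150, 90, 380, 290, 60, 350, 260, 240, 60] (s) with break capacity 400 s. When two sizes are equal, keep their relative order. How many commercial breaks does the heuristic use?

5

Sorted descending: 380, 350, 290, 260, 240, 150, 90, 60, 60.
  380 → break 1 (new)  [load 380/400]
  350 → break 2 (new)  [load 350/400]
  290 → break 3 (new)  [load 290/400]
  260 → break 4 (new)  [load 260/400]
  240 → break 5 (new)  [load 240/400]
  150 → break 5  [load 390/400]
  90 → break 3  [load 380/400]
  60 → break 4  [load 320/400]
  60 → break 4  [load 380/400]
5 commercial breaks opened.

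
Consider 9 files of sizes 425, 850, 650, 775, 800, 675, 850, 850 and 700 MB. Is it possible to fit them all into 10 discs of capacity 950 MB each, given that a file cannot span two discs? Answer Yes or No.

A valid assignment using 9 discs:
  disc 1: 850 = 850
  disc 2: 850 = 850
  disc 3: 850 = 850
  disc 4: 800 = 800
  disc 5: 775 = 775
  disc 6: 700 = 700
  disc 7: 675 = 675
  disc 8: 650 = 650
  disc 9: 425 = 425
That uses only 9 ≤ 10, so 10 discs are enough.

Yes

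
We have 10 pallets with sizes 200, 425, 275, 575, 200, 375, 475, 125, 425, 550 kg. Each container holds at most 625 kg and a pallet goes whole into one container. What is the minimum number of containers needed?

7

Total = 575 + 550 + 475 + 425 + 425 + 375 + 275 + 200 + 200 + 125 = 3625 kg.
Lower bound: ⌈3625/625⌉ = 6 containers.
A packing using 7 containers:
  container 1: 575 = 575
  container 2: 550 = 550
  container 3: 475 + 125 = 600
  container 4: 425 + 200 = 625
  container 5: 425 + 200 = 625
  container 6: 375 = 375
  container 7: 275 = 275
No arrangement into 6 containers stays within capacity, so 7 is optimal.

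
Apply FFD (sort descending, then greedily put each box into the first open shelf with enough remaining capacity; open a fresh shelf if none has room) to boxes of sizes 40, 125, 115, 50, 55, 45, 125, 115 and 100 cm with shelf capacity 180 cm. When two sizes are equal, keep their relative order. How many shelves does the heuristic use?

Sorted descending: 125, 125, 115, 115, 100, 55, 50, 45, 40.
  125 → shelf 1 (new)  [load 125/180]
  125 → shelf 2 (new)  [load 125/180]
  115 → shelf 3 (new)  [load 115/180]
  115 → shelf 4 (new)  [load 115/180]
  100 → shelf 5 (new)  [load 100/180]
  55 → shelf 1  [load 180/180]
  50 → shelf 2  [load 175/180]
  45 → shelf 3  [load 160/180]
  40 → shelf 4  [load 155/180]
5 shelves opened.

5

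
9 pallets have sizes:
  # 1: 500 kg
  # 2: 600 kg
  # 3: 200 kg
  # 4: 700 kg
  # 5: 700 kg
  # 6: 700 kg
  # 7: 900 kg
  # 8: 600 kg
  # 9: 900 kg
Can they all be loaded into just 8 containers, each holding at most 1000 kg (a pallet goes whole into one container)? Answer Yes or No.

A valid assignment using 8 containers:
  container 1: 900 = 900
  container 2: 900 = 900
  container 3: 700 + 200 = 900
  container 4: 700 = 700
  container 5: 700 = 700
  container 6: 600 = 600
  container 7: 600 = 600
  container 8: 500 = 500
Every load is within 1000 kg, so 8 containers suffice.

Yes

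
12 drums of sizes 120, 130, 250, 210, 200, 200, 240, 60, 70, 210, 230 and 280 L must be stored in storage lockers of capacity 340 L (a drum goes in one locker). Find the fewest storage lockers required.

8

Total = 280 + 250 + 240 + 230 + 210 + 210 + 200 + 200 + 130 + 120 + 70 + 60 = 2200 L.
Lower bound: ⌈2200/340⌉ = 7 storage lockers.
Also, 8 drums each exceed 170 L, and no two of those can share a locker, so at least 8 storage lockers are needed.
A packing using 8 storage lockers:
  locker 1: 280 + 60 = 340
  locker 2: 250 + 70 = 320
  locker 3: 240 = 240
  locker 4: 230 = 230
  locker 5: 210 + 130 = 340
  locker 6: 210 + 120 = 330
  locker 7: 200 = 200
  locker 8: 200 = 200
This matches the lower bound, so 8 is optimal.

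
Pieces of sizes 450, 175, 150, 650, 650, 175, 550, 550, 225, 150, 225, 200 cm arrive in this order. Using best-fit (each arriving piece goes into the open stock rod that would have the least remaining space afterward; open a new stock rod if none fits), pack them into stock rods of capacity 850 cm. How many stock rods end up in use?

6

  450 → stock rod 1 (new)  [load 450/850]
  175 → stock rod 1  [load 625/850]
  150 → stock rod 1  [load 775/850]
  650 → stock rod 2 (new)  [load 650/850]
  650 → stock rod 3 (new)  [load 650/850]
  175 → stock rod 2  [load 825/850]
  550 → stock rod 4 (new)  [load 550/850]
  550 → stock rod 5 (new)  [load 550/850]
  225 → stock rod 4  [load 775/850]
  150 → stock rod 3  [load 800/850]
  225 → stock rod 5  [load 775/850]
  200 → stock rod 6 (new)  [load 200/850]
6 stock rods opened.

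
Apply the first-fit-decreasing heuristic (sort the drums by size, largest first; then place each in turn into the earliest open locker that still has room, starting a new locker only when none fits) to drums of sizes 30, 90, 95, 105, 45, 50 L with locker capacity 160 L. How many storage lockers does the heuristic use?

3

Sorted descending: 105, 95, 90, 50, 45, 30.
  105 → locker 1 (new)  [load 105/160]
  95 → locker 2 (new)  [load 95/160]
  90 → locker 3 (new)  [load 90/160]
  50 → locker 1  [load 155/160]
  45 → locker 2  [load 140/160]
  30 → locker 3  [load 120/160]
3 storage lockers opened.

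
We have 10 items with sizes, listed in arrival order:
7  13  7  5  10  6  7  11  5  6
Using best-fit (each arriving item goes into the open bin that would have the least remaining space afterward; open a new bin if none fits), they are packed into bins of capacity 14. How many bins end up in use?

  7 → bin 1 (new)  [load 7/14]
  13 → bin 2 (new)  [load 13/14]
  7 → bin 1  [load 14/14]
  5 → bin 3 (new)  [load 5/14]
  10 → bin 4 (new)  [load 10/14]
  6 → bin 3  [load 11/14]
  7 → bin 5 (new)  [load 7/14]
  11 → bin 6 (new)  [load 11/14]
  5 → bin 5  [load 12/14]
  6 → bin 7 (new)  [load 6/14]
7 bins opened.

7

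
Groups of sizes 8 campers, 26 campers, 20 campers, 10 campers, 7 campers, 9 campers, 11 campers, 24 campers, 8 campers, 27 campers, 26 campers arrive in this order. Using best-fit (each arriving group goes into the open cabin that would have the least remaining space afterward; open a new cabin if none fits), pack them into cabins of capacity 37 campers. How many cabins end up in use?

  8 → cabin 1 (new)  [load 8/37]
  26 → cabin 1  [load 34/37]
  20 → cabin 2 (new)  [load 20/37]
  10 → cabin 2  [load 30/37]
  7 → cabin 2  [load 37/37]
  9 → cabin 3 (new)  [load 9/37]
  11 → cabin 3  [load 20/37]
  24 → cabin 4 (new)  [load 24/37]
  8 → cabin 4  [load 32/37]
  27 → cabin 5 (new)  [load 27/37]
  26 → cabin 6 (new)  [load 26/37]
6 cabins opened.

6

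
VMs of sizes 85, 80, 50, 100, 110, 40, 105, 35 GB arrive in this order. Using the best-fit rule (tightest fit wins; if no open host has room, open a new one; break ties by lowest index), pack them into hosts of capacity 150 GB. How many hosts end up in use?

5

  85 → host 1 (new)  [load 85/150]
  80 → host 2 (new)  [load 80/150]
  50 → host 1  [load 135/150]
  100 → host 3 (new)  [load 100/150]
  110 → host 4 (new)  [load 110/150]
  40 → host 4  [load 150/150]
  105 → host 5 (new)  [load 105/150]
  35 → host 5  [load 140/150]
5 hosts opened.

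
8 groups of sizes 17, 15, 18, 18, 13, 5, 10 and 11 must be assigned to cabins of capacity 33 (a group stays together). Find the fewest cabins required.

Total = 18 + 18 + 17 + 15 + 13 + 11 + 10 + 5 = 107.
Lower bound: ⌈107/33⌉ = 4 cabins.
A packing using 4 cabins:
  cabin 1: 18 + 15 = 33
  cabin 2: 18 + 13 = 31
  cabin 3: 17 + 11 + 5 = 33
  cabin 4: 10 = 10
This matches the lower bound, so 4 is optimal.

4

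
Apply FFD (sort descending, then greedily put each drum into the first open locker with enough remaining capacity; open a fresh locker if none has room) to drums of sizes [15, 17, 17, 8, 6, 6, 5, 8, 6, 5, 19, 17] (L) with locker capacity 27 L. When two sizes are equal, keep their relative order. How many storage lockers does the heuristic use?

6

Sorted descending: 19, 17, 17, 17, 15, 8, 8, 6, 6, 6, 5, 5.
  19 → locker 1 (new)  [load 19/27]
  17 → locker 2 (new)  [load 17/27]
  17 → locker 3 (new)  [load 17/27]
  17 → locker 4 (new)  [load 17/27]
  15 → locker 5 (new)  [load 15/27]
  8 → locker 1  [load 27/27]
  8 → locker 2  [load 25/27]
  6 → locker 3  [load 23/27]
  6 → locker 4  [load 23/27]
  6 → locker 5  [load 21/27]
  5 → locker 5  [load 26/27]
  5 → locker 6 (new)  [load 5/27]
6 storage lockers opened.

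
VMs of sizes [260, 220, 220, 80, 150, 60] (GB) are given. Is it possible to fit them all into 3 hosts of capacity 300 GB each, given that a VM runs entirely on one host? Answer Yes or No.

No

Total = 990 GB; ⌈990/300⌉ = 4.
At least 4 hosts are required, but only 3 are allowed.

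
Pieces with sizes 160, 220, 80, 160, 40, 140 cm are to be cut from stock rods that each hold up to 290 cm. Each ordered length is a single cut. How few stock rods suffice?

Total = 220 + 160 + 160 + 140 + 80 + 40 = 800 cm.
Lower bound: ⌈800/290⌉ = 3 stock rods.
A packing using 4 stock rods:
  stock rod 1: 220 + 40 = 260
  stock rod 2: 160 + 80 = 240
  stock rod 3: 160 = 160
  stock rod 4: 140 = 140
No arrangement into 3 stock rods stays within capacity, so 4 is optimal.

4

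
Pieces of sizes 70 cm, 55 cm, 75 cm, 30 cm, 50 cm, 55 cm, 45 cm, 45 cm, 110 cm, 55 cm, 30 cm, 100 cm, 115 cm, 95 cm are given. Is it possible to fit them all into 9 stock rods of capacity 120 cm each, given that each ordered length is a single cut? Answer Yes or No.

Yes

A valid assignment using 9 stock rods:
  stock rod 1: 115 = 115
  stock rod 2: 110 = 110
  stock rod 3: 100 = 100
  stock rod 4: 95 = 95
  stock rod 5: 75 + 45 = 120
  stock rod 6: 70 + 50 = 120
  stock rod 7: 55 + 55 = 110
  stock rod 8: 55 + 45 = 100
  stock rod 9: 30 + 30 = 60
Every load is within 120 cm, so 9 stock rods suffice.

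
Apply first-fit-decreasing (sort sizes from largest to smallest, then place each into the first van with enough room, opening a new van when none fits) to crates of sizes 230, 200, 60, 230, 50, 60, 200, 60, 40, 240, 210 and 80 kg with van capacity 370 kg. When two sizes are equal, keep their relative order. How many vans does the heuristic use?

6

Sorted descending: 240, 230, 230, 210, 200, 200, 80, 60, 60, 60, 50, 40.
  240 → van 1 (new)  [load 240/370]
  230 → van 2 (new)  [load 230/370]
  230 → van 3 (new)  [load 230/370]
  210 → van 4 (new)  [load 210/370]
  200 → van 5 (new)  [load 200/370]
  200 → van 6 (new)  [load 200/370]
  80 → van 1  [load 320/370]
  60 → van 2  [load 290/370]
  60 → van 2  [load 350/370]
  60 → van 3  [load 290/370]
  50 → van 1  [load 370/370]
  40 → van 3  [load 330/370]
6 vans opened.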